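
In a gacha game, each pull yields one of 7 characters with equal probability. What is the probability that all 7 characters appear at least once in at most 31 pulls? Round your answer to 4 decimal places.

0.9418

Let A_i be the event that character i is missing after 31 pulls. By inclusion–exclusion on the A_i,
P(all seen) = Σ_{j=0}^{7} (-1)^j C(7,j)((7-j)/7)^31
= 1.00000 - 0.05885 + 0.00062 - 0.00000 + 0.00000 - 0.00000 + 0.00000 - 0.00000
= 0.94177.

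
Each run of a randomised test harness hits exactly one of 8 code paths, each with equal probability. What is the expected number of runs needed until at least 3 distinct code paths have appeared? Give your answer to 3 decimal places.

3.476

Going from k to k+1 distinct takes a geometric number of runs with mean 8/(8-k).
Sum over k = 0,...,2: E = 8/8 + 8/7 + 8/6 = 3.4762.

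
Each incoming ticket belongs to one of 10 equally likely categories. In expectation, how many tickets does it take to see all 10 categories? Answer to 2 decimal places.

29.29

The wait to go from k to k+1 distinct categories is geometric with mean 10/(10-k).
E[T] = 10/10 + 10/9 + 10/8 + ... + 10/2 + 10/1 = 10·H_{10}.
H_{10} = 2.929, so E[T] = 29.290.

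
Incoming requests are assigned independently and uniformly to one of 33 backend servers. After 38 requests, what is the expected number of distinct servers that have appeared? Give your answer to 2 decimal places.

For each server, P(seen in 38 requests) = 1 - (32/33)^38 = 0.689.
By linearity of expectation, E[distinct seen] = 33·(1 - (32/33)^38) = 22.751.

22.75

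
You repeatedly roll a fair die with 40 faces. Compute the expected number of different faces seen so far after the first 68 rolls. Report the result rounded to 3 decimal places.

32.849

For each face, P(seen in 68 rolls) = 1 - (39/40)^68 = 0.8212.
By linearity of expectation, E[distinct seen] = 40·(1 - (39/40)^68) = 32.8489.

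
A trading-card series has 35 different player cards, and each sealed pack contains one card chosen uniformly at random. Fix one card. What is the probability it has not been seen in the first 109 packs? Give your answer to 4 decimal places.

Each pack misses the fixed card with probability (35-1)/35 = 34/35, independently.
P(still missing after 109) = (34/35)^109 = 0.04244.

0.0424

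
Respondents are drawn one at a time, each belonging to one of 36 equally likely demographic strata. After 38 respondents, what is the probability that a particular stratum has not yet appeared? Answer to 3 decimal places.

Each respondent misses the fixed stratum with probability (36-1)/36 = 35/36, independently.
P(still missing after 38) = (35/36)^38 = 0.3428.

0.343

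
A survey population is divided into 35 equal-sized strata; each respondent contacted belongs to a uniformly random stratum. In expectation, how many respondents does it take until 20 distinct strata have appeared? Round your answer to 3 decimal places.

Going from k to k+1 distinct takes a geometric number of respondents with mean 35/(35-k).
Sum over k = 0,...,19: E = 35/35 + 35/34 + 35/33 + ... + 35/17 + 35/16 = 28.9993.

28.999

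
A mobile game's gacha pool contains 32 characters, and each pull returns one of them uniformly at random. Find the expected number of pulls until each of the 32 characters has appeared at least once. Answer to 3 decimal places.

129.872

Split into phases: going from k distinct to k+1 distinct takes on average 32/(32-k) pulls.
E[T] = 32/32 + 32/31 + 32/30 + ... + 32/2 + 32/1 = 32·H_{32}.
H_{32} = 4.0585, so E[T] = 129.8718.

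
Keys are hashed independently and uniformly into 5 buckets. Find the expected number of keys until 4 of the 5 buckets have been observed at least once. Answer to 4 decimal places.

Going from k to k+1 distinct takes a geometric number of keys with mean 5/(5-k).
Sum over k = 0,...,3: E = 5/5 + 5/4 + 5/3 + 5/2 = 6.41667.

6.4167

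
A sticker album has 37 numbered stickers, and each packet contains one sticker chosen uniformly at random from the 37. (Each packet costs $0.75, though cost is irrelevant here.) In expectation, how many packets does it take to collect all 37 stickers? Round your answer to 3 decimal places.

155.459

The wait to go from k to k+1 distinct stickers is geometric with mean 37/(37-k).
E[T] = 37/37 + 37/36 + 37/35 + ... + 37/2 + 37/1 = 37·H_{37}.
H_{37} = 4.2016, so E[T] = 155.4587.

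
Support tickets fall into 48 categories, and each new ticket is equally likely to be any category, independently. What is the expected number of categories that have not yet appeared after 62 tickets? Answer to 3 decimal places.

For each category, P(unseen after 62) = (47/48)^62 = 0.2711.
By linearity of expectation, E[unseen] = 48·(47/48)^62 = 13.0122.

13.012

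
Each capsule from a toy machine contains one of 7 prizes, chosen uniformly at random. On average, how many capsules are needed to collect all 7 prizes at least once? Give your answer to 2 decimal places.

18.15

The wait to go from k to k+1 distinct prizes is geometric with mean 7/(7-k).
E[T] = 7/7 + 7/6 + 7/5 + ... + 7/2 + 7/1 = 7·H_{7}.
H_{7} = 2.593, so E[T] = 18.150.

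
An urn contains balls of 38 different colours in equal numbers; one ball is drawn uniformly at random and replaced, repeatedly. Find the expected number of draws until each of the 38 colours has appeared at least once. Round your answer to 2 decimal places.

160.66

The wait to go from k to k+1 distinct colours is geometric with mean 38/(38-k).
E[T] = 38/38 + 38/37 + 38/36 + ... + 38/2 + 38/1 = 38·H_{38}.
H_{38} = 4.228, so E[T] = 160.660.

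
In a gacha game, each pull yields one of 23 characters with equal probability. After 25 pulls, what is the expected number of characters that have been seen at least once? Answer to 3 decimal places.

15.430

For each character, P(seen in 25 pulls) = 1 - (22/23)^25 = 0.6709.
By linearity of expectation, E[distinct seen] = 23·(1 - (22/23)^25) = 15.4299.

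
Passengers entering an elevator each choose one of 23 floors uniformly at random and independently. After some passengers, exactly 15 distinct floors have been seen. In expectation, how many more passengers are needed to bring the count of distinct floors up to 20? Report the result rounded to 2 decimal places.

From k distinct to k+1 distinct takes on average 23/(23-k) passengers.
Sum over k = 15,...,19: E = 23/8 + 23/7 + 23/6 + 23/5 + 23/4 = 20.344.

20.34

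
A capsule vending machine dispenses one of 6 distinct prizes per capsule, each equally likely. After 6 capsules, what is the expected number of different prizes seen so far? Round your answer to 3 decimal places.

3.991

For each prize, P(seen in 6 capsules) = 1 - (5/6)^6 = 0.6651.
By linearity of expectation, E[distinct seen] = 6·(1 - (5/6)^6) = 3.9906.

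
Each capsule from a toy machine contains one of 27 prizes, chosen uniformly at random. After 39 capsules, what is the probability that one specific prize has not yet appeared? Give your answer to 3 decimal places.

0.229

Each capsule misses the fixed prize with probability (27-1)/27 = 26/27, independently.
P(still missing after 39) = (26/27)^39 = 0.2295.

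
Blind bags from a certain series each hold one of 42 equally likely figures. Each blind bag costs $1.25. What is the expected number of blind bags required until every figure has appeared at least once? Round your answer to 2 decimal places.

181.72

After k distinct figures have appeared, the next blind bag gives a new one with probability (42-k)/42, so the expected wait for the (k+1)-th is 42/(42-k).
E[T] = 42/42 + 42/41 + 42/40 + ... + 42/2 + 42/1 = 42·H_{42}.
H_{42} = 4.327, so E[T] = 181.723.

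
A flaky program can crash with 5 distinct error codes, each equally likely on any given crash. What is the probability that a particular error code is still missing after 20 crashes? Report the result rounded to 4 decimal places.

On each crash the fixed error code fails to appear with probability 4/5.
P(still missing after 20) = (4/5)^20 = 0.01153.

0.0115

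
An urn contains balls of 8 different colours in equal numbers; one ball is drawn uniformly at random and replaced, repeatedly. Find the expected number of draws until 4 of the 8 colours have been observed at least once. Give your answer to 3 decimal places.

Going from k to k+1 distinct takes a geometric number of draws with mean 8/(8-k).
Sum over k = 0,...,3: E = 8/8 + 8/7 + 8/6 + 8/5 = 5.0762.

5.076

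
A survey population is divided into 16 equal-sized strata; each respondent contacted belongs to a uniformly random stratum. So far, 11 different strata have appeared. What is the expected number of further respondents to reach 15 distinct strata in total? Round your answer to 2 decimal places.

20.53

From k distinct to k+1 distinct takes on average 16/(16-k) respondents.
Sum over k = 11,...,14: E = 16/5 + 16/4 + 16/3 + 16/2 = 20.533.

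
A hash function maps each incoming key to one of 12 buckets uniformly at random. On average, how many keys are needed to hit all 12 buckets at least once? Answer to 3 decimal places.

37.239

Split into phases: going from k distinct to k+1 distinct takes on average 12/(12-k) keys.
E[T] = 12/12 + 12/11 + 12/10 + ... + 12/2 + 12/1 = 12·H_{12}.
H_{12} = 3.1032, so E[T] = 37.2385.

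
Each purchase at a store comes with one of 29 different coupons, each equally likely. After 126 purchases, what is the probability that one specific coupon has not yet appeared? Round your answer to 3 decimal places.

Each purchase misses the fixed coupon with probability (29-1)/29 = 28/29, independently.
P(still missing after 126) = (28/29)^126 = 0.0120.

0.012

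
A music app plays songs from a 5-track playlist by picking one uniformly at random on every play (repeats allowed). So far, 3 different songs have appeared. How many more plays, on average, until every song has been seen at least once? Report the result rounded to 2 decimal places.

7.50

The wait to go from k to k+1 distinct songs is geometric with mean 5/(5-k).
Sum over k = 3,...,4: E = 5/2 + 5/1 = 7.500.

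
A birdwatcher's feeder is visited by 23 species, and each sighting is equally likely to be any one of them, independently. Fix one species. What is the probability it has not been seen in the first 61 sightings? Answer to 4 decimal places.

0.0664

Each sighting misses the fixed species with probability (23-1)/23 = 22/23, independently.
P(still missing after 61) = (22/23)^61 = 0.06643.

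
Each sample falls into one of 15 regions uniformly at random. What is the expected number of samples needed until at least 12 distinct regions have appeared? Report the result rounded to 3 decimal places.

22.273

With k distinct regions already seen, the next new one arrives after an expected 15/(15-k) samples.
Sum over k = 0,...,11: E = 15/15 + 15/14 + 15/13 + ... + 15/5 + 15/4 = 22.2734.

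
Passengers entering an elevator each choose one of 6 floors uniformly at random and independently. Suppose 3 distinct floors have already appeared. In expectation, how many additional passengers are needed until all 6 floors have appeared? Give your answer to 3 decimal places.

From k distinct to k+1 distinct takes on average 6/(6-k) passengers.
Sum over k = 3,...,5: E = 6/3 + 6/2 + 6/1 = 11.0000.

11.000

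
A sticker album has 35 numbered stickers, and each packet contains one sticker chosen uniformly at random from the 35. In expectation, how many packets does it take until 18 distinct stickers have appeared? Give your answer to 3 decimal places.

Going from k to k+1 distinct takes a geometric number of packets with mean 35/(35-k).
Sum over k = 0,...,17: E = 35/35 + 35/34 + 35/33 + ... + 35/19 + 35/18 = 24.7530.

24.753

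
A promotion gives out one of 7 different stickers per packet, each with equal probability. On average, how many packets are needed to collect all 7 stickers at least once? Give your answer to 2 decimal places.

After k distinct stickers have appeared, the next packet gives a new one with probability (7-k)/7, so the expected wait for the (k+1)-th is 7/(7-k).
E[T] = 7/7 + 7/6 + 7/5 + ... + 7/2 + 7/1 = 7·H_{7}.
H_{7} = 2.593, so E[T] = 18.150.

18.15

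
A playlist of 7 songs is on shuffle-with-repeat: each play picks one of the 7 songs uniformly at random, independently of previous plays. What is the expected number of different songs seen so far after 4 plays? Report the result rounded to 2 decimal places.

3.22

For each song, P(seen in 4 plays) = 1 - (6/7)^4 = 0.460.
By linearity of expectation, E[distinct seen] = 7·(1 - (6/7)^4) = 3.222.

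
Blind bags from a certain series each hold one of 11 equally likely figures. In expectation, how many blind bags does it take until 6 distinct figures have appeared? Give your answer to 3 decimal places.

Going from k to k+1 distinct takes a geometric number of blind bags with mean 11/(11-k).
Sum over k = 0,...,5: E = 11/11 + 11/10 + 11/9 + 11/8 + 11/7 + 11/6 = 8.1020.

8.102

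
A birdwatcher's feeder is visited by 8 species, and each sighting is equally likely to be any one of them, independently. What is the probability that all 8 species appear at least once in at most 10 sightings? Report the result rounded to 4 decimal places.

Let A_i be the event that species i is missing after 10 sightings. By inclusion–exclusion on the A_i,
P(all seen) = Σ_{j=0}^{8} (-1)^j C(8,j)((8-j)/8)^10
= 1.00000 - 2.10460 + 1.57678 - 0.50932 + 0.06836 - 0.00308 + 0.00003 - 0.00000 + 0.00000
= 0.02816.

0.0282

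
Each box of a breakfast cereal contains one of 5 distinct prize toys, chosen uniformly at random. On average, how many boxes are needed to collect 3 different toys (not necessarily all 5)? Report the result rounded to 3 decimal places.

Going from k to k+1 distinct takes a geometric number of boxes with mean 5/(5-k).
Sum over k = 0,...,2: E = 5/5 + 5/4 + 5/3 = 3.9167.

3.917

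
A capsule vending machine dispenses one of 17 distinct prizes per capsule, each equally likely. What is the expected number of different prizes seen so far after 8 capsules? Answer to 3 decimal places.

6.533

For each prize, P(seen in 8 capsules) = 1 - (16/17)^8 = 0.3843.
By linearity of expectation, E[distinct seen] = 17·(1 - (16/17)^8) = 6.5331.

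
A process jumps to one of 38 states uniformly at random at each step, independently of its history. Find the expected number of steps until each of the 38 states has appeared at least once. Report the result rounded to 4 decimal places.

160.6603

Split into phases: going from k distinct to k+1 distinct takes on average 38/(38-k) steps.
E[T] = 38/38 + 38/37 + 38/36 + ... + 38/2 + 38/1 = 38·H_{38}.
H_{38} = 4.22790, so E[T] = 160.66028.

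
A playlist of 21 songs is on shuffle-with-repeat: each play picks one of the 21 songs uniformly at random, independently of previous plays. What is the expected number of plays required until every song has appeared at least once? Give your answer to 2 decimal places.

76.55

The wait to go from k to k+1 distinct songs is geometric with mean 21/(21-k).
E[T] = 21/21 + 21/20 + 21/19 + ... + 21/2 + 21/1 = 21·H_{21}.
H_{21} = 3.645, so E[T] = 76.553.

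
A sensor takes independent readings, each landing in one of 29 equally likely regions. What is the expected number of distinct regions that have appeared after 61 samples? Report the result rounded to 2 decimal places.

For each region, P(seen in 61 samples) = 1 - (28/29)^61 = 0.882.
By linearity of expectation, E[distinct seen] = 29·(1 - (28/29)^61) = 25.590.

25.59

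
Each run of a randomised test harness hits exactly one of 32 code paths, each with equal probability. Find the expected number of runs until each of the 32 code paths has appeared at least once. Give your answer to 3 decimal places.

129.872

The wait to go from k to k+1 distinct code paths is geometric with mean 32/(32-k).
E[T] = 32/32 + 32/31 + 32/30 + ... + 32/2 + 32/1 = 32·H_{32}.
H_{32} = 4.0585, so E[T] = 129.8718.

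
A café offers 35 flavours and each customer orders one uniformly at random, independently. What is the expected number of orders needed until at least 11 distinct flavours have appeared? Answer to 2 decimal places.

Going from k to k+1 distinct takes a geometric number of orders with mean 35/(35-k).
Sum over k = 0,...,10: E = 35/35 + 35/34 + 35/33 + ... + 35/26 + 35/25 = 12.979.

12.98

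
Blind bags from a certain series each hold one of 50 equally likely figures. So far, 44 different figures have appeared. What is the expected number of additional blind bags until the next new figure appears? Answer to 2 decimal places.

The number of blind bags until the next new figure is geometric with success probability 6/50, so its mean is 50/6.
E = 50/6 = 8.333.

8.33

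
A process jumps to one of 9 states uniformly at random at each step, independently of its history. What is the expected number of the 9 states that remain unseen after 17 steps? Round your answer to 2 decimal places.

1.22

For each state, P(unseen after 17) = (8/9)^17 = 0.135.
By linearity of expectation, E[unseen] = 9·(8/9)^17 = 1.215.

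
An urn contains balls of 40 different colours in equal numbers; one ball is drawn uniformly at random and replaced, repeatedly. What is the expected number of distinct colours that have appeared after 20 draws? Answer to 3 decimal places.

15.892

For each colour, P(seen in 20 draws) = 1 - (39/40)^20 = 0.3973.
By linearity of expectation, E[distinct seen] = 40·(1 - (39/40)^20) = 15.8925.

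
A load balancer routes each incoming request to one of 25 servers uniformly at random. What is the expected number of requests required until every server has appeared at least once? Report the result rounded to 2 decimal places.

95.40

After k distinct servers have appeared, the next request gives a new one with probability (25-k)/25, so the expected wait for the (k+1)-th is 25/(25-k).
E[T] = 25/25 + 25/24 + 25/23 + ... + 25/2 + 25/1 = 25·H_{25}.
H_{25} = 3.816, so E[T] = 95.399.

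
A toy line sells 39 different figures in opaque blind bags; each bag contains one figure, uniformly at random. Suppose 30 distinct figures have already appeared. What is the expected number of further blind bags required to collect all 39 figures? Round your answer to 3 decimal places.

110.330

From k distinct to k+1 distinct takes on average 39/(39-k) blind bags.
Sum over k = 30,...,38: E = 39/9 + 39/8 + 39/7 + ... + 39/2 + 39/1 = 110.3298.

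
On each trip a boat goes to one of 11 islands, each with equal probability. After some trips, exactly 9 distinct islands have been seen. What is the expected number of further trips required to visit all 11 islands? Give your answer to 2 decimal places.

With k distinct islands already seen, the next new one takes an expected 11/(11-k) trips.
Sum over k = 9,...,10: E = 11/2 + 11/1 = 16.500.

16.50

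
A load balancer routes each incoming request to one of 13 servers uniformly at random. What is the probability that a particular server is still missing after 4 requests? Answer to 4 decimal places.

Each request misses the fixed server with probability (13-1)/13 = 12/13, independently.
P(still missing after 4) = (12/13)^4 = 0.72602.

0.7260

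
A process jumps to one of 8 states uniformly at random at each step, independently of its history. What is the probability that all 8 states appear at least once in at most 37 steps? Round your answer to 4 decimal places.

By inclusion–exclusion over which states are missing,
P(all seen) = Σ_{j=0}^{8} (-1)^j C(8,j)((8-j)/8)^37
= 1.00000 - 0.05720 + 0.00067 - 0.00000 + 0.00000 - 0.00000 + 0.00000 - 0.00000 + 0.00000
= 0.94347.

0.9435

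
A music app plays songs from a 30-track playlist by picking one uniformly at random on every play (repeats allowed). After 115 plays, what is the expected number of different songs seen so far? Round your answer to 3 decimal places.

For each song, P(seen in 115 plays) = 1 - (29/30)^115 = 0.9797.
By linearity of expectation, E[distinct seen] = 30·(1 - (29/30)^115) = 29.3919.

29.392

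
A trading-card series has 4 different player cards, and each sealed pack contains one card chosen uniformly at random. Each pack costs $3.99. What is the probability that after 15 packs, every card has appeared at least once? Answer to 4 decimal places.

By inclusion–exclusion over which cards are missing,
P(all seen) = Σ_{j=0}^{4} (-1)^j C(4,j)((4-j)/4)^15
= 1.00000 - 0.05345 + 0.00018 - 0.00000 + 0.00000
= 0.94673.

0.9467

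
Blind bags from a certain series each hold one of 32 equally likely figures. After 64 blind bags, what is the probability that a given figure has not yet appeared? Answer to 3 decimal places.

0.131

On each blind bag the fixed figure fails to appear with probability 31/32.
P(still missing after 64) = (31/32)^64 = 0.1311.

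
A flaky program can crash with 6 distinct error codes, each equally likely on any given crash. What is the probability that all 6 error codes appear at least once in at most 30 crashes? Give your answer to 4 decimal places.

0.9748

By inclusion–exclusion over which error codes are missing,
P(all seen) = Σ_{j=0}^{6} (-1)^j C(6,j)((6-j)/6)^30
= 1.00000 - 0.02528 + 0.00008 - 0.00000 + 0.00000 - 0.00000 + 0.00000
= 0.97480.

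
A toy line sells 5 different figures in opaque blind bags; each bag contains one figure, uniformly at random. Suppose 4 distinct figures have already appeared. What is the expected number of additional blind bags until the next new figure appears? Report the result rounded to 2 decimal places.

Each blind bag yields a new figure with probability (5-4)/5 = 1/5, so the wait is geometric with mean 5/1.
E = 5/1 = 5.000.

5.00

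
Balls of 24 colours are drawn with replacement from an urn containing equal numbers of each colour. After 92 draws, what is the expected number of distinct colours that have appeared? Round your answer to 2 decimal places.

For each colour, P(seen in 92 draws) = 1 - (23/24)^92 = 0.980.
By linearity of expectation, E[distinct seen] = 24·(1 - (23/24)^92) = 23.522.

23.52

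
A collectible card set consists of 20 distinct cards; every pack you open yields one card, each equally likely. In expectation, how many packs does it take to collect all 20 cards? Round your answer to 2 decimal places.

71.95

The wait to go from k to k+1 distinct cards is geometric with mean 20/(20-k).
E[T] = 20/20 + 20/19 + 20/18 + ... + 20/2 + 20/1 = 20·H_{20}.
H_{20} = 3.598, so E[T] = 71.955.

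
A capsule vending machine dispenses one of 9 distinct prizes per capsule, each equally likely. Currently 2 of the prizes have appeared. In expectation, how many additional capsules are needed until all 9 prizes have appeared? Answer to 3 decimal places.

23.336

From k distinct to k+1 distinct takes on average 9/(9-k) capsules.
Sum over k = 2,...,8: E = 9/7 + 9/6 + 9/5 + ... + 9/2 + 9/1 = 23.3357.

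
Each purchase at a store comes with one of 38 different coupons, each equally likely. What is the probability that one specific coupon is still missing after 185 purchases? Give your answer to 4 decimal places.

0.0072

Each purchase misses the fixed coupon with probability (38-1)/38 = 37/38, independently.
P(still missing after 185) = (37/38)^185 = 0.00720.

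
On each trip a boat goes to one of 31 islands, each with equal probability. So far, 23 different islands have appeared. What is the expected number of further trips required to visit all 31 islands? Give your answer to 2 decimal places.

From k distinct to k+1 distinct takes on average 31/(31-k) trips.
Sum over k = 23,...,30: E = 31/8 + 31/7 + 31/6 + ... + 31/2 + 31/1 = 84.254.

84.25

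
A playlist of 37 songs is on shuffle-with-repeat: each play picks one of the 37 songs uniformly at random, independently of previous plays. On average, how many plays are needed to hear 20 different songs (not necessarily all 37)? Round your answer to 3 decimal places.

Going from k to k+1 distinct takes a geometric number of plays with mean 37/(37-k).
Sum over k = 0,...,19: E = 37/37 + 37/36 + 37/35 + ... + 37/19 + 37/18 = 28.1952.

28.195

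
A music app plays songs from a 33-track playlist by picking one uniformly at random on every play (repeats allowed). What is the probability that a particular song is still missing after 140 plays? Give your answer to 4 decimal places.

0.0135

Each play misses the fixed song with probability (33-1)/33 = 32/33, independently.
P(still missing after 140) = (32/33)^140 = 0.01346.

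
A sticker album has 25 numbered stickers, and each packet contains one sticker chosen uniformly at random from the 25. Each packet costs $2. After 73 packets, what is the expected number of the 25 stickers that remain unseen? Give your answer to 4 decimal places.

For each sticker, P(unseen after 73) = (24/25)^73 = 0.05079.
By linearity of expectation, E[unseen] = 25·(24/25)^73 = 1.26981.

1.2698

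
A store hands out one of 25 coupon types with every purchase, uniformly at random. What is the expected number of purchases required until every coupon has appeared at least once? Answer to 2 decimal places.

95.40

After k distinct coupons have appeared, the next purchase gives a new one with probability (25-k)/25, so the expected wait for the (k+1)-th is 25/(25-k).
E[T] = 25/25 + 25/24 + 25/23 + ... + 25/2 + 25/1 = 25·H_{25}.
H_{25} = 3.816, so E[T] = 95.399.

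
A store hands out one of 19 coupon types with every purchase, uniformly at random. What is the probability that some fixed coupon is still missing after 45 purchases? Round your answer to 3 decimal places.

0.088

On each purchase the fixed coupon fails to appear with probability 18/19.
P(still missing after 45) = (18/19)^45 = 0.0878.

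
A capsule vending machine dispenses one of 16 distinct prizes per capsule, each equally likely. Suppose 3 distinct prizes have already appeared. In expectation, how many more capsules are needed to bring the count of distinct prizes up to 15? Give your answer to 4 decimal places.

From k distinct to k+1 distinct takes on average 16/(16-k) capsules.
Sum over k = 3,...,14: E = 16/13 + 16/12 + 16/11 + ... + 16/3 + 16/2 = 34.88214.

34.8821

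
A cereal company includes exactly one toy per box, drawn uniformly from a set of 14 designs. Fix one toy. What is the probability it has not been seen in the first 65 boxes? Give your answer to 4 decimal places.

0.0081

On each box the fixed toy fails to appear with probability 13/14.
P(still missing after 65) = (13/14)^65 = 0.00809.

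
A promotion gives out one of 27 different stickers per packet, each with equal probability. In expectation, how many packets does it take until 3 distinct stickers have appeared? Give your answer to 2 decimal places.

With k distinct stickers already seen, the next new one arrives after an expected 27/(27-k) packets.
Sum over k = 0,...,2: E = 27/27 + 27/26 + 27/25 = 3.118.

3.12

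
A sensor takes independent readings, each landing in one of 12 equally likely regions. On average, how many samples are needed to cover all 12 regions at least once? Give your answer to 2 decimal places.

The wait to go from k to k+1 distinct regions is geometric with mean 12/(12-k).
E[T] = 12/12 + 12/11 + 12/10 + ... + 12/2 + 12/1 = 12·H_{12}.
H_{12} = 3.103, so E[T] = 37.239.

37.24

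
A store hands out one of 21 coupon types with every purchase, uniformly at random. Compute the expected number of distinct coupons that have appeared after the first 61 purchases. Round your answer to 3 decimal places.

19.929

For each coupon, P(seen in 61 purchases) = 1 - (20/21)^61 = 0.9490.
By linearity of expectation, E[distinct seen] = 21·(1 - (20/21)^61) = 19.9293.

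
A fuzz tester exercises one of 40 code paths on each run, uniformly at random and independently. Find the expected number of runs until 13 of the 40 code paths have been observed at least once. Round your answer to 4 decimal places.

Going from k to k+1 distinct takes a geometric number of runs with mean 40/(40-k).
Sum over k = 0,...,12: E = 40/40 + 40/39 + 40/38 + ... + 40/29 + 40/28 = 15.48345.

15.4835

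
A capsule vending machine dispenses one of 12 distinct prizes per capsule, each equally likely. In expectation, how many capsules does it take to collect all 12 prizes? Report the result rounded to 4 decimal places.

37.2385

Split into phases: going from k distinct to k+1 distinct takes on average 12/(12-k) capsules.
E[T] = 12/12 + 12/11 + 12/10 + ... + 12/2 + 12/1 = 12·H_{12}.
H_{12} = 3.10321, so E[T] = 37.23853.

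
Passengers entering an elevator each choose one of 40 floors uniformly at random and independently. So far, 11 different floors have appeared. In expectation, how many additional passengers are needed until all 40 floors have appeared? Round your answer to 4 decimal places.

The wait to go from k to k+1 distinct floors is geometric with mean 40/(40-k).
Sum over k = 11,...,39: E = 40/29 + 40/28 + 40/27 + ... + 40/2 + 40/1 = 158.46615.

158.4662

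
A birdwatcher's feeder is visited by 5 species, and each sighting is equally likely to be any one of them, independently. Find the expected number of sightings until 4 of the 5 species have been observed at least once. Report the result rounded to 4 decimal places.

Going from k to k+1 distinct takes a geometric number of sightings with mean 5/(5-k).
Sum over k = 0,...,3: E = 5/5 + 5/4 + 5/3 + 5/2 = 6.41667.

6.4167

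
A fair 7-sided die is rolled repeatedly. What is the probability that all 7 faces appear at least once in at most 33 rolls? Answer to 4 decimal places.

Let A_i be the event that face i is missing after 33 rolls. By inclusion–exclusion on the A_i,
P(all seen) = Σ_{j=0}^{7} (-1)^j C(7,j)((7-j)/7)^33
= 1.00000 - 0.04324 + 0.00032 - 0.00000 + 0.00000 - 0.00000 + 0.00000 - 0.00000
= 0.95708.

0.9571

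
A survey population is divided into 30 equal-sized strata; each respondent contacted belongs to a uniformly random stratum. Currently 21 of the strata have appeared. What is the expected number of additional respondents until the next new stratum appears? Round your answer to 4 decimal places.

Each respondent yields a new stratum with probability (30-21)/30 = 9/30, so the wait is geometric with mean 30/9.
E = 30/9 = 3.33333.

3.3333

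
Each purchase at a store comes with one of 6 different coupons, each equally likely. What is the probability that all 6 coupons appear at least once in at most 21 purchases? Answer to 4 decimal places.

0.8726

By inclusion–exclusion over which coupons are missing,
P(all seen) = Σ_{j=0}^{6} (-1)^j C(6,j)((6-j)/6)^21
= 1.00000 - 0.13042 + 0.00301 - 0.00001 + 0.00000 - 0.00000 + 0.00000
= 0.87258.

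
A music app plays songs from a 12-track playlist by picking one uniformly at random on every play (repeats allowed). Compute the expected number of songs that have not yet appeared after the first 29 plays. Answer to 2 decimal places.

For each song, P(unseen after 29) = (11/12)^29 = 0.080.
By linearity of expectation, E[unseen] = 12·(11/12)^29 = 0.962.

0.96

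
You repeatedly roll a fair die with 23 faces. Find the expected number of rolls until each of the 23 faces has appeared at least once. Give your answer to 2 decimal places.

85.89

The wait to go from k to k+1 distinct faces is geometric with mean 23/(23-k).
E[T] = 23/23 + 23/22 + 23/21 + ... + 23/2 + 23/1 = 23·H_{23}.
H_{23} = 3.734, so E[T] = 85.889.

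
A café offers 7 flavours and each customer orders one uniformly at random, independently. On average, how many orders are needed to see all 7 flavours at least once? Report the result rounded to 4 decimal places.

Split into phases: going from k distinct to k+1 distinct takes on average 7/(7-k) orders.
E[T] = 7/7 + 7/6 + 7/5 + ... + 7/2 + 7/1 = 7·H_{7}.
H_{7} = 2.59286, so E[T] = 18.15000.

18.1500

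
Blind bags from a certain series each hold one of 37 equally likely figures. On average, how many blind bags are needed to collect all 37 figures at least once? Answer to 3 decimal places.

155.459

The wait to go from k to k+1 distinct figures is geometric with mean 37/(37-k).
E[T] = 37/37 + 37/36 + 37/35 + ... + 37/2 + 37/1 = 37·H_{37}.
H_{37} = 4.2016, so E[T] = 155.4587.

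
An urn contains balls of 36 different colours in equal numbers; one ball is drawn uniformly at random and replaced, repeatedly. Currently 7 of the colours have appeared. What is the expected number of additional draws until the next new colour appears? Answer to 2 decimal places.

Each draw yields a new colour with probability (36-7)/36 = 29/36, so the wait is geometric with mean 36/29.
E = 36/29 = 1.241.

1.24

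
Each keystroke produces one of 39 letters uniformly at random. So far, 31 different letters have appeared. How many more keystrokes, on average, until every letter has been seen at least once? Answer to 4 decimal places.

With k distinct letters already seen, the next new one takes an expected 39/(39-k) keystrokes.
Sum over k = 31,...,38: E = 39/8 + 39/7 + 39/6 + ... + 39/2 + 39/1 = 105.99643.

105.9964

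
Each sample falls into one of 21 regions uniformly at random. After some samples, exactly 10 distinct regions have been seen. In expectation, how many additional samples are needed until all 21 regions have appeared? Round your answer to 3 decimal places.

63.417

With k distinct regions already seen, the next new one takes an expected 21/(21-k) samples.
Sum over k = 10,...,20: E = 21/11 + 21/10 + 21/9 + ... + 21/2 + 21/1 = 63.4174.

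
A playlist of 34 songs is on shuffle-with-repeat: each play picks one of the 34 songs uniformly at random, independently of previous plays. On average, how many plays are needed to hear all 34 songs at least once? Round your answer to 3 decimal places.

140.019

Split into phases: going from k distinct to k+1 distinct takes on average 34/(34-k) plays.
E[T] = 34/34 + 34/33 + 34/32 + ... + 34/2 + 34/1 = 34·H_{34}.
H_{34} = 4.1182, so E[T] = 140.0191.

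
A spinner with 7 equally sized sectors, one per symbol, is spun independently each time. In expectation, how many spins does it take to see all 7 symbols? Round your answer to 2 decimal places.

18.15

The wait to go from k to k+1 distinct symbols is geometric with mean 7/(7-k).
E[T] = 7/7 + 7/6 + 7/5 + ... + 7/2 + 7/1 = 7·H_{7}.
H_{7} = 2.593, so E[T] = 18.150.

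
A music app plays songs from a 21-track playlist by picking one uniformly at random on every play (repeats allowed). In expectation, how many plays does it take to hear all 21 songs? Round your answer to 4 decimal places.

76.5525

The wait to go from k to k+1 distinct songs is geometric with mean 21/(21-k).
E[T] = 21/21 + 21/20 + 21/19 + ... + 21/2 + 21/1 = 21·H_{21}.
H_{21} = 3.64536, so E[T] = 76.55253.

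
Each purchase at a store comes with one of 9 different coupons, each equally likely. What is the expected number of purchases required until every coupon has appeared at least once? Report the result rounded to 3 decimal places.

25.461

After k distinct coupons have appeared, the next purchase gives a new one with probability (9-k)/9, so the expected wait for the (k+1)-th is 9/(9-k).
E[T] = 9/9 + 9/8 + 9/7 + ... + 9/2 + 9/1 = 9·H_{9}.
H_{9} = 2.8290, so E[T] = 25.4607.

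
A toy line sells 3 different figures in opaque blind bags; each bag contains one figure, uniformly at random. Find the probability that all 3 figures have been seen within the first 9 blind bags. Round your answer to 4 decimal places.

By inclusion–exclusion over which figures are missing,
P(all seen) = Σ_{j=0}^{3} (-1)^j C(3,j)((3-j)/3)^9
= 1.00000 - 0.07804 + 0.00015 - 0.00000
= 0.92212.

0.9221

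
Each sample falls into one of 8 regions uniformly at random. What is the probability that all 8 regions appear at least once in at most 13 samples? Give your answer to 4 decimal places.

By inclusion–exclusion over which regions are missing,
P(all seen) = Σ_{j=0}^{8} (-1)^j C(8,j)((8-j)/8)^13
= 1.00000 - 1.40992 + 0.66520 - 0.12434 + 0.00854 - 0.00016 + 0.00000 - 0.00000 + 0.00000
= 0.13932.

0.1393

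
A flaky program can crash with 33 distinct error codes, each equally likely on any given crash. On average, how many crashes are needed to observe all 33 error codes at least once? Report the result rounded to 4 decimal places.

134.9303

Split into phases: going from k distinct to k+1 distinct takes on average 33/(33-k) crashes.
E[T] = 33/33 + 33/32 + 33/31 + ... + 33/2 + 33/1 = 33·H_{33}.
H_{33} = 4.08880, so E[T] = 134.93034.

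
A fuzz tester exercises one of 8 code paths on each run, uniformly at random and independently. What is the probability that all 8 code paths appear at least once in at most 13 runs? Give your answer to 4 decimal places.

0.1393

Let A_i be the event that code path i is missing after 13 runs. By inclusion–exclusion on the A_i,
P(all seen) = Σ_{j=0}^{8} (-1)^j C(8,j)((8-j)/8)^13
= 1.00000 - 1.40992 + 0.66520 - 0.12434 + 0.00854 - 0.00016 + 0.00000 - 0.00000 + 0.00000
= 0.13932.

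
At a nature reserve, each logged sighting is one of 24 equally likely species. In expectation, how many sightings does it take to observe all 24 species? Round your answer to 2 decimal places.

90.62

Split into phases: going from k distinct to k+1 distinct takes on average 24/(24-k) sightings.
E[T] = 24/24 + 24/23 + 24/22 + ... + 24/2 + 24/1 = 24·H_{24}.
H_{24} = 3.776, so E[T] = 90.623.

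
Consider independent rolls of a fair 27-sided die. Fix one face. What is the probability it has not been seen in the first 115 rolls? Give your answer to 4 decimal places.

0.0130

Each roll misses the fixed face with probability (27-1)/27 = 26/27, independently.
P(still missing after 115) = (26/27)^115 = 0.01303.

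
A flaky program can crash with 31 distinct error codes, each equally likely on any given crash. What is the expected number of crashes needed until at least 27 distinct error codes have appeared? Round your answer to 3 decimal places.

With k distinct error codes already seen, the next new one arrives after an expected 31/(31-k) crashes.
Sum over k = 0,...,26: E = 31/31 + 31/30 + 31/29 + ... + 31/6 + 31/5 = 60.2613.

60.261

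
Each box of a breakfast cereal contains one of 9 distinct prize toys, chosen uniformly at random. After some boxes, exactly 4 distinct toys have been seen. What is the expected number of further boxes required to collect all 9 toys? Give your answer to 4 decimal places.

The wait to go from k to k+1 distinct toys is geometric with mean 9/(9-k).
Sum over k = 4,...,8: E = 9/5 + 9/4 + 9/3 + 9/2 + 9/1 = 20.55000.

20.5500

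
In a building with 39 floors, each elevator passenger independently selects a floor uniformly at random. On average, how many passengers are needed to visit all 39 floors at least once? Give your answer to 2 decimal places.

The wait to go from k to k+1 distinct floors is geometric with mean 39/(39-k).
E[T] = 39/39 + 39/38 + 39/37 + ... + 39/2 + 39/1 = 39·H_{39}.
H_{39} = 4.254, so E[T] = 165.888.

165.89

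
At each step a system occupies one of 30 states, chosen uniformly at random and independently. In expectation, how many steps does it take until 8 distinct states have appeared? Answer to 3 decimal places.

9.125

With k distinct states already seen, the next new one arrives after an expected 30/(30-k) steps.
Sum over k = 0,...,7: E = 30/30 + 30/29 + 30/28 + ... + 30/24 + 30/23 = 9.1252.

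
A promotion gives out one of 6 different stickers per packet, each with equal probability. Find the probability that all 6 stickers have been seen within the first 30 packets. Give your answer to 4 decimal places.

Let A_i be the event that sticker i is missing after 30 packets. By inclusion–exclusion on the A_i,
P(all seen) = Σ_{j=0}^{6} (-1)^j C(6,j)((6-j)/6)^30
= 1.00000 - 0.02528 + 0.00008 - 0.00000 + 0.00000 - 0.00000 + 0.00000
= 0.97480.

0.9748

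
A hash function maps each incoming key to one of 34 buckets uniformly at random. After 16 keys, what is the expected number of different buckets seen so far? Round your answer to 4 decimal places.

12.9118

For each bucket, P(seen in 16 keys) = 1 - (33/34)^16 = 0.37976.
By linearity of expectation, E[distinct seen] = 34·(1 - (33/34)^16) = 12.91181.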